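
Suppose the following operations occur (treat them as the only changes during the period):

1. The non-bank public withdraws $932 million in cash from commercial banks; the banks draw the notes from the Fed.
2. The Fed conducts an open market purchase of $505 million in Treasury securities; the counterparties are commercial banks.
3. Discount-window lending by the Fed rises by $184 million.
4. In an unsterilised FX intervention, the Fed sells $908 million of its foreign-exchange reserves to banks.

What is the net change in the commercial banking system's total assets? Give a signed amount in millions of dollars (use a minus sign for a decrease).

Currency withdrawal $932 million: bank balance sheets shrink → −$932M.
OMO purchase (from banks) $505 million: just an asset swap on bank balance sheets → 0.
Discount-window loan $184 million: bank balance sheets expand → +$184M.
FX sale $908 million: just an asset swap on bank balance sheets → 0.
Net: −932 + 0 + 184 + 0 = -$748 million.

-$748 million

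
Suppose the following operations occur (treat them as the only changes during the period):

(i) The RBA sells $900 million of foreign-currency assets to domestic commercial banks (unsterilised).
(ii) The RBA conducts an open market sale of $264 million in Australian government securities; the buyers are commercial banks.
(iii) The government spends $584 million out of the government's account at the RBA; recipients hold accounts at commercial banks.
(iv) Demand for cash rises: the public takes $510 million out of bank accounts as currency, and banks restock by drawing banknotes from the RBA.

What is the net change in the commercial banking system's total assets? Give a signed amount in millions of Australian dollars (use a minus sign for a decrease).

+$74 million

RBA balance sheet:
  Assets:      Securities −$264M, Foreign assets −$900M
  Liabilities: Bank reserves −$1090M, Currency in circulation +$510M, Government deposits −$584M
Commercial banking system:
  Assets:      Reserves at CB −$1090M, Securities +$264M, Foreign assets +$900M
  Liabilities: Checkable deposits +$74M
Change in total bank assets = +$74 million.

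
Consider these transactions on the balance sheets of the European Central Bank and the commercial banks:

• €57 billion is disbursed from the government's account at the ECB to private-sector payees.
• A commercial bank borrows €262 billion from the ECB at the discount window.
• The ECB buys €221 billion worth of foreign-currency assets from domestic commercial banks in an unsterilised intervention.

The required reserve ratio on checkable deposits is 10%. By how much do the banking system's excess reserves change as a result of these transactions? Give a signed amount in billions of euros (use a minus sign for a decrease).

+€534.3 billion

Government spending €57 billion: reserves +€57B, deposits +€57B.
Discount-window loan €262 billion: reserves +€262B, deposits 0.
FX purchase €221 billion: reserves +€221B, deposits 0.
Totals: Δreserves = +€540B, Δdeposits = +€57B.
Δrequired reserves = 10% × +€57B = +€5.7B.
Δexcess reserves = Δreserves − Δrequired = +€540B − (+€5.7B) = +€534.3 billion.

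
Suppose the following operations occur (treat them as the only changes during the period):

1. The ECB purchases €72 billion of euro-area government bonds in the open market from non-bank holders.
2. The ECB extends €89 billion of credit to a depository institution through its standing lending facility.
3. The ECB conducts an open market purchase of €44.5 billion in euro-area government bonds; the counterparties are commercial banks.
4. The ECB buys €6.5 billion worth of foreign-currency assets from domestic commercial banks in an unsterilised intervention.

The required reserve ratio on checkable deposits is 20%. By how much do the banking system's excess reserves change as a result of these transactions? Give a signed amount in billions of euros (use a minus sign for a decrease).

+€197.6 billion

Asset purchase (from non-banks) €72 billion: reserves +€72B, deposits +€72B.
Discount-window loan €89 billion: reserves +€89B, deposits 0.
OMO purchase (from banks) €44.5 billion: reserves +€44.5B, deposits 0.
FX purchase €6.5 billion: reserves +€6.5B, deposits 0.
Totals: Δreserves = +€212B, Δdeposits = +€72B.
Δrequired reserves = 20% × +€72B = +€14.4B.
Δexcess reserves = Δreserves − Δrequired = +€212B − (+€14.4B) = +€197.6 billion.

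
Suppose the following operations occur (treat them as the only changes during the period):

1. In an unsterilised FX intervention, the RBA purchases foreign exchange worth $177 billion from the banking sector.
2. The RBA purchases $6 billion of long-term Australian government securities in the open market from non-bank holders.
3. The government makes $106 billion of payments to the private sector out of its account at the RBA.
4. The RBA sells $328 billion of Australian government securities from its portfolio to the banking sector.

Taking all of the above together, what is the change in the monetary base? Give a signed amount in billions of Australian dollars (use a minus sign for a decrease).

FX purchase $177 billion: RBA balance sheet expands → +$177B.
Asset purchase (from non-banks) $6 billion: RBA balance sheet expands → +$6B.
Government spending $106 billion: a non-base liability converts back to reserves → +$106B.
OMO sale (to banks) $328 billion: RBA balance sheet contracts → −$328B.
Net: 177 + 6 + 106 − 328 = -$39 billion.

-$39 billion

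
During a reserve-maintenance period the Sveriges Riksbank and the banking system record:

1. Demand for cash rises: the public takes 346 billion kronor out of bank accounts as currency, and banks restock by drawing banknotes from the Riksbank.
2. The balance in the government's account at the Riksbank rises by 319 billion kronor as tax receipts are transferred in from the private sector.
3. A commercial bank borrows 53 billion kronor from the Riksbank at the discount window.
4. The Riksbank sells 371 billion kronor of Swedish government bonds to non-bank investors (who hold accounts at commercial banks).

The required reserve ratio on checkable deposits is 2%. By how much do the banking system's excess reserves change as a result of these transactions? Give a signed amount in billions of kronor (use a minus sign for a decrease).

Currency withdrawal 346 billion kronor: reserves −346B, deposits −346B.
Government account inflow 319 billion kronor: reserves −319B, deposits −319B.
Discount-window loan 53 billion kronor: reserves +53B, deposits 0.
Asset sale (to non-banks) 371 billion kronor: reserves −371B, deposits −371B.
Totals: Δreserves = −983B, Δdeposits = −1036B.
Δrequired reserves = 2% × −1036B = −20.72B.
Δexcess reserves = Δreserves − Δrequired = −983B − (−20.72B) = -962.28 billion.

-962.28 billion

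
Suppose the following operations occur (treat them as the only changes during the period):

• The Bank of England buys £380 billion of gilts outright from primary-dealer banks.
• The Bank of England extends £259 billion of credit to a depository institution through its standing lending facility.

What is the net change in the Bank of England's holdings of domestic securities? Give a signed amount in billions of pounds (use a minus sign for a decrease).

OMO purchase (from banks) £380 billion: securities added to the Bank of England's portfolio → +£380B.
Discount-window loan £259 billion: the Bank of England's securities portfolio is untouched → 0.
Net: 380 + 0 = +£380 billion.

+£380 billion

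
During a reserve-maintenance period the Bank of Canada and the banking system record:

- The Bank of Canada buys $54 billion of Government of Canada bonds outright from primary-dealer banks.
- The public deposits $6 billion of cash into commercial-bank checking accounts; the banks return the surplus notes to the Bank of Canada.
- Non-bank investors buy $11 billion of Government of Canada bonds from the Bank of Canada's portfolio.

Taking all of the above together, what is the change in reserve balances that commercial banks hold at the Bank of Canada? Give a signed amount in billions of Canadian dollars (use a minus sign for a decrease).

+$49 billion

OMO purchase (from banks) $54 billion: the Bank of Canada pays by crediting reserve accounts → +$54B.
Currency deposit $6 billion: returned notes are swapped for reserve credit → +$6B.
Asset sale (to non-banks) $11 billion: the non-bank buyers' banks settle from reserves → −$11B.
Net: 54 + 6 − 11 = +$49 billion.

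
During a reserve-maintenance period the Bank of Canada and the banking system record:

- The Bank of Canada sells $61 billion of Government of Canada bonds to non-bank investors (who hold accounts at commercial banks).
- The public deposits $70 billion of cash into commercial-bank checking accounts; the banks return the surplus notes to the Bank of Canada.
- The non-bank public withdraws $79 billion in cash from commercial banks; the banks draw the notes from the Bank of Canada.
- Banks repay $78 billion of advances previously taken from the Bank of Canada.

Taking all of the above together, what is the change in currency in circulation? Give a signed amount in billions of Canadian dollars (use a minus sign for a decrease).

+$9 billion

Asset sale (to non-banks) $61 billion: no currency enters or leaves circulation → 0.
Currency deposit $70 billion: notes return to the central bank → −$70B.
Currency withdrawal $79 billion: notes leave the central bank → +$79B.
Discount-window repayment $78 billion: no currency enters or leaves circulation → 0.
Net: 0 − 70 + 79 + 0 = +$9 billion.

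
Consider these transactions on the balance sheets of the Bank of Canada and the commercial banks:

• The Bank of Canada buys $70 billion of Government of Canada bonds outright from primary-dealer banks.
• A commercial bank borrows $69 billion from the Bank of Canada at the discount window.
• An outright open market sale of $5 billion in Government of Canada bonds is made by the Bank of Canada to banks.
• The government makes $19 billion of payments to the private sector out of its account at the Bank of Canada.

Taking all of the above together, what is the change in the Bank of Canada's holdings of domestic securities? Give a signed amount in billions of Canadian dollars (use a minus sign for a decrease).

+$65 billion

OMO purchase (from banks) $70 billion: securities added to the Bank of Canada's portfolio → +$70B.
Discount-window loan $69 billion: the Bank of Canada's securities portfolio is untouched → 0.
OMO sale (to banks) $5 billion: securities removed from the Bank of Canada's portfolio → −$5B.
Government spending $19 billion: the Bank of Canada's securities portfolio is untouched → 0.
Net: 70 + 0 − 5 + 0 = +$65 billion.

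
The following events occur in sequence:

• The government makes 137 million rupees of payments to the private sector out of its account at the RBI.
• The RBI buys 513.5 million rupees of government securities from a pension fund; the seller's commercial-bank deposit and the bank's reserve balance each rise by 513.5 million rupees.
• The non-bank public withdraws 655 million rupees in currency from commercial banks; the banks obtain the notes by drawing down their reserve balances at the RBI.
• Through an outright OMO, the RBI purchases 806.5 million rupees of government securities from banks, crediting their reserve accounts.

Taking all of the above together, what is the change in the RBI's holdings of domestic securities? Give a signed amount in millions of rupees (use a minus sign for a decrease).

Government spending 137 million rupees: the RBI's securities portfolio is untouched → 0.
Asset purchase (from non-banks) 513.5 million rupees: securities added to the RBI's portfolio → +513.5M.
Currency withdrawal 655 million rupees: the RBI's securities portfolio is untouched → 0.
OMO purchase (from banks) 806.5 million rupees: securities added to the RBI's portfolio → +806.5M.
Net: 0 + 513.5 + 0 + 806.5 = +1320 million.

+1320 million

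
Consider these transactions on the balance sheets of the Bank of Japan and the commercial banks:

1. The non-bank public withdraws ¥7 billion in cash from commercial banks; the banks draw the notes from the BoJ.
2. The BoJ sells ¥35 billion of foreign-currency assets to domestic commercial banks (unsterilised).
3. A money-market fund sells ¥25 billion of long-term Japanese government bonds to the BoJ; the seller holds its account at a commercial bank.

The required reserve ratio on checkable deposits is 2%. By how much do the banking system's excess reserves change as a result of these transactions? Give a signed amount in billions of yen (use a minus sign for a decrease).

Currency withdrawal ¥7 billion: reserves −¥7B, deposits −¥7B.
FX sale ¥35 billion: reserves −¥35B, deposits 0.
Asset purchase (from non-banks) ¥25 billion: reserves +¥25B, deposits +¥25B.
Totals: Δreserves = −¥17B, Δdeposits = +¥18B.
Δrequired reserves = 2% × +¥18B = +¥0.36B.
Δexcess reserves = Δreserves − Δrequired = −¥17B − (+¥0.36B) = -¥17.36 billion.

-¥17.36 billion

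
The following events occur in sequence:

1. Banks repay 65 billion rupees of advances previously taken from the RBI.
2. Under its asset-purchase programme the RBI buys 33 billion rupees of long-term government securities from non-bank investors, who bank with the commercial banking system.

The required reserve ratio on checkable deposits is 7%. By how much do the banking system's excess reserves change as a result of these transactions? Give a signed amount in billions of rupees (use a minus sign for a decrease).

Discount-window repayment 65 billion rupees: reserves −65B, deposits 0.
Asset purchase (from non-banks) 33 billion rupees: reserves +33B, deposits +33B.
Totals: Δreserves = −32B, Δdeposits = +33B.
Δrequired reserves = 7% × +33B = +2.31B.
Δexcess reserves = Δreserves − Δrequired = −32B − (+2.31B) = -34.31 billion.

-34.31 billion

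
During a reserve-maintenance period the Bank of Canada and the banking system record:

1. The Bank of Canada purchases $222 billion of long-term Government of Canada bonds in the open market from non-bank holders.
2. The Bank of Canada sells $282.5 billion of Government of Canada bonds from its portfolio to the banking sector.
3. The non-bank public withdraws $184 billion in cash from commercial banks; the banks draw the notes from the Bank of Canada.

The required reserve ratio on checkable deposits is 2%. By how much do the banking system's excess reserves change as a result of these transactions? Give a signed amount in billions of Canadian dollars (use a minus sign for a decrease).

Asset purchase (from non-banks) $222 billion: reserves +$222B, deposits +$222B.
OMO sale (to banks) $282.5 billion: reserves −$282.5B, deposits 0.
Currency withdrawal $184 billion: reserves −$184B, deposits −$184B.
Totals: Δreserves = −$244.5B, Δdeposits = +$38B.
Δrequired reserves = 2% × +$38B = +$0.76B.
Δexcess reserves = Δreserves − Δrequired = −$244.5B − (+$0.76B) = -$245.26 billion.

-$245.26 billion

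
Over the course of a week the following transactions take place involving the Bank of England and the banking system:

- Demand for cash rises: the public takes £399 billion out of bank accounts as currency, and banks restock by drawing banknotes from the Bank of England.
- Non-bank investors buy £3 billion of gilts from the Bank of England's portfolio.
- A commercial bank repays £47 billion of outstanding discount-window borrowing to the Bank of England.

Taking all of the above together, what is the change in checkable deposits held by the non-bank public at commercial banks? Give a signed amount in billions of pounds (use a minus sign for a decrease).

-£402 billion

Currency withdrawal £399 billion: non-bank counterparties' bank balances fall → −£399B.
Asset sale (to non-banks) £3 billion: non-bank counterparties' bank balances fall → −£3B.
Discount-window repayment £47 billion: the counterparty is a bank, so public deposits are unchanged → 0.
Net: −399 − 3 + 0 = -£402 billion.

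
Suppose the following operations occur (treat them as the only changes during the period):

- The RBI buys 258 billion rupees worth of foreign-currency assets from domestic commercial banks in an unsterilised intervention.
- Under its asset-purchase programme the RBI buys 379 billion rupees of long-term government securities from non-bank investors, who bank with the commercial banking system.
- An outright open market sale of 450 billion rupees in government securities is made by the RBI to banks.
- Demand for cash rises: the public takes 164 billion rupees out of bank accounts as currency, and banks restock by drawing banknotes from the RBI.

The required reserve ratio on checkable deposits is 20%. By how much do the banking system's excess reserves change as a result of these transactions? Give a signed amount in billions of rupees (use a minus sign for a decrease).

FX purchase 258 billion rupees: reserves +258B, deposits 0.
Asset purchase (from non-banks) 379 billion rupees: reserves +379B, deposits +379B.
OMO sale (to banks) 450 billion rupees: reserves −450B, deposits 0.
Currency withdrawal 164 billion rupees: reserves −164B, deposits −164B.
Totals: Δreserves = +23B, Δdeposits = +215B.
Δrequired reserves = 20% × +215B = +43B.
Δexcess reserves = Δreserves − Δrequired = +23B − (+43B) = -20 billion.

-20 billion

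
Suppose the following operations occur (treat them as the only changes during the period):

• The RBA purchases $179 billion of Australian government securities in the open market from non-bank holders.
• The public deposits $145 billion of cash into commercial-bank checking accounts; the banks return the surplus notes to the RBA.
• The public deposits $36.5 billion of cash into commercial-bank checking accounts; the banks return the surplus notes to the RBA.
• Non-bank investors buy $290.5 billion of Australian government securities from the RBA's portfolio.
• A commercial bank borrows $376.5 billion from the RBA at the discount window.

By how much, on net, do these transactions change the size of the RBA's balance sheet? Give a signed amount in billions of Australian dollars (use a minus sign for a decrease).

+$265 billion

Asset purchase (from non-banks) $179 billion: an RBA asset is acquired → +$179B.
Currency deposit $145 billion: only the composition of liabilities changes → 0.
Currency deposit $36.5 billion: only the composition of liabilities changes → 0.
Asset sale (to non-banks) $290.5 billion: an RBA asset is shed → −$290.5B.
Discount-window loan $376.5 billion: an RBA asset is acquired → +$376.5B.
Net: 179 + 0 + 0 − 290.5 + 376.5 = +$265 billion.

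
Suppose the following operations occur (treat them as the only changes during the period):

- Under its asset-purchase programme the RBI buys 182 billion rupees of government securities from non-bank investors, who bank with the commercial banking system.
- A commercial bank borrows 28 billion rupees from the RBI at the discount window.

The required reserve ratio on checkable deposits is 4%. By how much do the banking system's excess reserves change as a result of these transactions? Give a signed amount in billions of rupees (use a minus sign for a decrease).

+202.72 billion

Asset purchase (from non-banks) 182 billion rupees: reserves +182B, deposits +182B.
Discount-window loan 28 billion rupees: reserves +28B, deposits 0.
Totals: Δreserves = +210B, Δdeposits = +182B.
Δrequired reserves = 4% × +182B = +7.28B.
Δexcess reserves = Δreserves − Δrequired = +210B − (+7.28B) = +202.72 billion.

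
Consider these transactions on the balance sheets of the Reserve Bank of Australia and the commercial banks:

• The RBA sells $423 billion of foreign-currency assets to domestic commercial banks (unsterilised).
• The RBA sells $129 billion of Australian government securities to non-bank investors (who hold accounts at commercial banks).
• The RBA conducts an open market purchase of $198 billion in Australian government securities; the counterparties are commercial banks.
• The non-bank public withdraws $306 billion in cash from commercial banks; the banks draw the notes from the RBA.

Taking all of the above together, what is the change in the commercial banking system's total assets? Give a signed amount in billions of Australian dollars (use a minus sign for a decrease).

FX sale $423 billion: just an asset swap on bank balance sheets → 0.
Asset sale (to non-banks) $129 billion: bank balance sheets shrink → −$129B.
OMO purchase (from banks) $198 billion: just an asset swap on bank balance sheets → 0.
Currency withdrawal $306 billion: bank balance sheets shrink → −$306B.
Net: 0 − 129 + 0 − 306 = -$435 billion.

-$435 billion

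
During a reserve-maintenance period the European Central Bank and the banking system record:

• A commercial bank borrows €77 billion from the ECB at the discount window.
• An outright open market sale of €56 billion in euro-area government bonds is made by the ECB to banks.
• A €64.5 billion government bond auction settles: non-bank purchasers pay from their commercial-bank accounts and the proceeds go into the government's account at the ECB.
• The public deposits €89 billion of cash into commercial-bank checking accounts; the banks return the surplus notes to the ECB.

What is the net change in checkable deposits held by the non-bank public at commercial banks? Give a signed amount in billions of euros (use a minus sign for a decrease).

+€24.5 billion

Discount-window loan €77 billion: the counterparty is a bank, so public deposits are unchanged → 0.
OMO sale (to banks) €56 billion: the counterparty is a bank, so public deposits are unchanged → 0.
Government account inflow €64.5 billion: non-bank counterparties' bank balances fall → −€64.5B.
Currency deposit €89 billion: non-bank counterparties' bank balances rise → +€89B.
Net: 0 + 0 − 64.5 + 89 = +€24.5 billion.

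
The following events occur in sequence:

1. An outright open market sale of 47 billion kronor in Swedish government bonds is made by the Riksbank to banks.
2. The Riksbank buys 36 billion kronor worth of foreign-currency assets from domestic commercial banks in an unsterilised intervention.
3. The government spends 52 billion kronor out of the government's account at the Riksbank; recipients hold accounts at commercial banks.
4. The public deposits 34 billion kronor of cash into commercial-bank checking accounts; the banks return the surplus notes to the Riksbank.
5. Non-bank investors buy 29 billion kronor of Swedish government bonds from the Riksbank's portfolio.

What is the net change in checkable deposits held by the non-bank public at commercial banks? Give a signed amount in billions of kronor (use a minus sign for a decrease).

OMO sale (to banks) 47 billion kronor: the counterparty is a bank, so public deposits are unchanged → 0.
FX purchase 36 billion kronor: the counterparty is a bank, so public deposits are unchanged → 0.
Government spending 52 billion kronor: non-bank counterparties' bank balances rise → +52B.
Currency deposit 34 billion kronor: non-bank counterparties' bank balances rise → +34B.
Asset sale (to non-banks) 29 billion kronor: non-bank counterparties' bank balances fall → −29B.
Net: 0 + 0 + 52 + 34 − 29 = +57 billion.

+57 billion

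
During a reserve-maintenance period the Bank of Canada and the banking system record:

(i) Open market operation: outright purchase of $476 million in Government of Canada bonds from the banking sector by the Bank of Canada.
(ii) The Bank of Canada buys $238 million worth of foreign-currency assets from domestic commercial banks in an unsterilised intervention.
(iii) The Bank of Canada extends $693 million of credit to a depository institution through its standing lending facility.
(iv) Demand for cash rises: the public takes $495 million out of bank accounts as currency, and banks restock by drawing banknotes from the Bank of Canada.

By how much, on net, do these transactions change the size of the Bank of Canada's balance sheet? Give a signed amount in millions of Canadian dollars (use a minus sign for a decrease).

+$1407 million

OMO purchase (from banks) $476 million: a Bank of Canada asset is acquired → +$476M.
FX purchase $238 million: a Bank of Canada asset is acquired → +$238M.
Discount-window loan $693 million: a Bank of Canada asset is acquired → +$693M.
Currency withdrawal $495 million: only the composition of liabilities changes → 0.
Net: 476 + 238 + 693 + 0 = +$1407 million.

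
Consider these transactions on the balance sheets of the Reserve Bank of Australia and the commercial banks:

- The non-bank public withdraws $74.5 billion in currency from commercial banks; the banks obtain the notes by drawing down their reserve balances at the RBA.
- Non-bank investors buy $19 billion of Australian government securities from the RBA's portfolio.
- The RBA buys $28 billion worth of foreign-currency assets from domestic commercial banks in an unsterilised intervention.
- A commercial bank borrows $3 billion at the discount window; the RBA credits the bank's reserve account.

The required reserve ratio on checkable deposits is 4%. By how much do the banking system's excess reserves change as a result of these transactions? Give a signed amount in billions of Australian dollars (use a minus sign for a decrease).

Currency withdrawal $74.5 billion: reserves −$74.5B, deposits −$74.5B.
Asset sale (to non-banks) $19 billion: reserves −$19B, deposits −$19B.
FX purchase $28 billion: reserves +$28B, deposits 0.
Discount-window loan $3 billion: reserves +$3B, deposits 0.
Totals: Δreserves = −$62.5B, Δdeposits = −$93.5B.
Δrequired reserves = 4% × −$93.5B = −$3.74B.
Δexcess reserves = Δreserves − Δrequired = −$62.5B − (−$3.74B) = -$58.76 billion.

-$58.76 billion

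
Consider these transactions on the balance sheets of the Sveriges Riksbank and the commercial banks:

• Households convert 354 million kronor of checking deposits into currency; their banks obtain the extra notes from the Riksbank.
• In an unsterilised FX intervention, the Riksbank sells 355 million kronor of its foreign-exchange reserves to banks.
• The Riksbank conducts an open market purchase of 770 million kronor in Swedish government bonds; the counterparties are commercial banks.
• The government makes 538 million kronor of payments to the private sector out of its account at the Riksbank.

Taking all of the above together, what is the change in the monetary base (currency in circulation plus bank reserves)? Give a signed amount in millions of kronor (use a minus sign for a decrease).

+953 million

Currency withdrawal 354 million kronor: just a shift between currency and reserves — both are base money → 0.
FX sale 355 million kronor: Riksbank balance sheet contracts → −355M.
OMO purchase (from banks) 770 million kronor: Riksbank balance sheet expands → +770M.
Government spending 538 million kronor: a non-base liability converts back to reserves → +538M.
Net: 0 − 355 + 770 + 538 = +953 million.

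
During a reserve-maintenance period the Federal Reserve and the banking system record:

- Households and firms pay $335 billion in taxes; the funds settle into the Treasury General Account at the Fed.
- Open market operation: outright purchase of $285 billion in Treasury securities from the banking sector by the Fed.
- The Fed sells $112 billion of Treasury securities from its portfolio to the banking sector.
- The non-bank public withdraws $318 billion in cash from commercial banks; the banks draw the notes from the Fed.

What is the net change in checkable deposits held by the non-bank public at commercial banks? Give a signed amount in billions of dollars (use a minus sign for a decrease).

Government account inflow $335 billion: non-bank counterparties' bank balances fall → −$335B.
OMO purchase (from banks) $285 billion: the counterparty is a bank, so public deposits are unchanged → 0.
OMO sale (to banks) $112 billion: the counterparty is a bank, so public deposits are unchanged → 0.
Currency withdrawal $318 billion: non-bank counterparties' bank balances fall → −$318B.
Net: −335 + 0 + 0 − 318 = -$653 billion.

-$653 billion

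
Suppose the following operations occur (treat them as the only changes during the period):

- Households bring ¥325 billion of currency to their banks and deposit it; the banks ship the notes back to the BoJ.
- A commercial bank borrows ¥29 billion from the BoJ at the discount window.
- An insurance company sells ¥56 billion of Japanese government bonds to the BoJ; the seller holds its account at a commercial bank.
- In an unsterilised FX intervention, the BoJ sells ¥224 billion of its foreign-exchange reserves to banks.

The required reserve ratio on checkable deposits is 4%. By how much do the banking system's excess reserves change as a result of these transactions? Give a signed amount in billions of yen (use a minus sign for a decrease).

+¥170.76 billion

Currency deposit ¥325 billion: reserves +¥325B, deposits +¥325B.
Discount-window loan ¥29 billion: reserves +¥29B, deposits 0.
Asset purchase (from non-banks) ¥56 billion: reserves +¥56B, deposits +¥56B.
FX sale ¥224 billion: reserves −¥224B, deposits 0.
Totals: Δreserves = +¥186B, Δdeposits = +¥381B.
Δrequired reserves = 4% × +¥381B = +¥15.24B.
Δexcess reserves = Δreserves − Δrequired = +¥186B − (+¥15.24B) = +¥170.76 billion.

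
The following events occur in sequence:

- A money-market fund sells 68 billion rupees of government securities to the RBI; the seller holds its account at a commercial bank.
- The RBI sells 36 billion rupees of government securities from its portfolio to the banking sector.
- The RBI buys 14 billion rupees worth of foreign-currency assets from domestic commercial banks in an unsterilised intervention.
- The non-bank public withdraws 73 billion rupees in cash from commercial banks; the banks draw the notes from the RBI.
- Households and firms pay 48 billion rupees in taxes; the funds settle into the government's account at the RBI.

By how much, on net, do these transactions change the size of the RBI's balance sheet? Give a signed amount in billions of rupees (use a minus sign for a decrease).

+46 billion

RBI balance sheet:
  Assets:      Securities +32B, Foreign assets +14B
  Liabilities: Bank reserves −75B, Currency in circulation +73B, Government deposits +48B
Commercial banking system:
  Assets:      Reserves at CB −75B, Securities +36B, Foreign assets −14B
  Liabilities: Checkable deposits −53B
Change in total RBI assets = +46 billion.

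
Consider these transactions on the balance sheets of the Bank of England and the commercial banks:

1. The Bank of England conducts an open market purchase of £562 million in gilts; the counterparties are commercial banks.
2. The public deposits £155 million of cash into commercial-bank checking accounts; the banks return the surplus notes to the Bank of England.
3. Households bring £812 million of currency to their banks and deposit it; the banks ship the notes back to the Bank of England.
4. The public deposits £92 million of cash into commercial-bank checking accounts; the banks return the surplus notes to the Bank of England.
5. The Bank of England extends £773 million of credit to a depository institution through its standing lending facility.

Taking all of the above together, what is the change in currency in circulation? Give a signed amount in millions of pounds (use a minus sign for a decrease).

-£1059 million

Bank of England balance sheet:
  Assets:      Securities +£562M, Loans to banks +£773M
  Liabilities: Bank reserves +£2394M, Currency in circulation −£1059M
Commercial banking system:
  Assets:      Reserves at CB +£2394M, Securities −£562M
  Liabilities: Checkable deposits +£1059M, Borrowings from CB +£773M
So the change in currency in circulation is -£1059 million.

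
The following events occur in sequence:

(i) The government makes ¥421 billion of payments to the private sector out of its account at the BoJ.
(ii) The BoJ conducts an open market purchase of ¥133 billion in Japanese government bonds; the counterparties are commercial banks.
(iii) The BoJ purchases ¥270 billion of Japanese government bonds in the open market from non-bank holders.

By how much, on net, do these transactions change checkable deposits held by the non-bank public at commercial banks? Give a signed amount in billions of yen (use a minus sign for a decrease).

Government spending ¥421 billion: non-bank counterparties' bank balances rise → +¥421B.
OMO purchase (from banks) ¥133 billion: the counterparty is a bank, so public deposits are unchanged → 0.
Asset purchase (from non-banks) ¥270 billion: non-bank counterparties' bank balances rise → +¥270B.
Net: 421 + 0 + 270 = +¥691 billion.

+¥691 billion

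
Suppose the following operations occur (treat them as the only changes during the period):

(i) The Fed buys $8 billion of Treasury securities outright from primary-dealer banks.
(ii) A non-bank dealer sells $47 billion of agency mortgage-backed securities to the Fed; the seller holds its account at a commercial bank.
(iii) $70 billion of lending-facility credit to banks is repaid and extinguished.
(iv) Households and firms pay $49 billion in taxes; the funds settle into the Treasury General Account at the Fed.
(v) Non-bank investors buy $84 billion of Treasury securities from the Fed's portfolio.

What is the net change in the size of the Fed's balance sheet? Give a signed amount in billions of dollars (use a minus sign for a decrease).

Fed balance sheet:
  Assets:      Securities −$29B, Loans to banks −$70B
  Liabilities: Bank reserves −$148B, Government deposits +$49B
Change in total Fed assets = -$99 billion.

-$99 billion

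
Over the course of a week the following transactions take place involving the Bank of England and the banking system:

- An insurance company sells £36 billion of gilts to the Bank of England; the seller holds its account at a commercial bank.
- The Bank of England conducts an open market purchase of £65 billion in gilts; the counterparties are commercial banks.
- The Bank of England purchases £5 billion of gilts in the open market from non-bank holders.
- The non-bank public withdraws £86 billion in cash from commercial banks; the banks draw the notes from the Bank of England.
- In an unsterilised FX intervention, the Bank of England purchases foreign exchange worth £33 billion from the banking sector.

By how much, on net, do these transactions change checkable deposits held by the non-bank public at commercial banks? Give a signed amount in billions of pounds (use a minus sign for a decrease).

-£45 billion

Bank of England balance sheet:
  Assets:      Securities +£106B, Foreign assets +£33B
  Liabilities: Bank reserves +£53B, Currency in circulation +£86B
Commercial banking system:
  Assets:      Reserves at CB +£53B, Securities −£65B, Foreign assets −£33B
  Liabilities: Checkable deposits −£45B
So the change in checkable deposits held by the non-bank public at commercial banks is -£45 billion.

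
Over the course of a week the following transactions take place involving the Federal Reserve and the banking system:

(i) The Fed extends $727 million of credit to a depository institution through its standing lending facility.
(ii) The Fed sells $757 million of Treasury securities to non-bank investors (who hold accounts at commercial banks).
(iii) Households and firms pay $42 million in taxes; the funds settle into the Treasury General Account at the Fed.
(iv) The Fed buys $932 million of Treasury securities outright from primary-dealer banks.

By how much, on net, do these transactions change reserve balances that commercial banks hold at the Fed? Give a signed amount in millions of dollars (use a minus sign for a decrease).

Fed balance sheet:
  Assets:      Securities +$175M, Loans to banks +$727M
  Liabilities: Bank reserves +$860M, Government deposits +$42M
So the change in reserve balances that commercial banks hold at the Fed is +$860 million.

+$860 million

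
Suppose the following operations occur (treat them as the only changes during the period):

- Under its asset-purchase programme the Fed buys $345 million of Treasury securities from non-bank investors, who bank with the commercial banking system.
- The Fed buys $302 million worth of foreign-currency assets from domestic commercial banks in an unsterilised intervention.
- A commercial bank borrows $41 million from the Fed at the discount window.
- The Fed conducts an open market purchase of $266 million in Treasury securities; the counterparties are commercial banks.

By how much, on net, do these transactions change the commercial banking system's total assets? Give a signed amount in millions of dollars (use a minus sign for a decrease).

Asset purchase (from non-banks) $345 million: bank balance sheets expand → +$345M.
FX purchase $302 million: just an asset swap on bank balance sheets → 0.
Discount-window loan $41 million: bank balance sheets expand → +$41M.
OMO purchase (from banks) $266 million: just an asset swap on bank balance sheets → 0.
Net: 345 + 0 + 41 + 0 = +$386 million.

+$386 million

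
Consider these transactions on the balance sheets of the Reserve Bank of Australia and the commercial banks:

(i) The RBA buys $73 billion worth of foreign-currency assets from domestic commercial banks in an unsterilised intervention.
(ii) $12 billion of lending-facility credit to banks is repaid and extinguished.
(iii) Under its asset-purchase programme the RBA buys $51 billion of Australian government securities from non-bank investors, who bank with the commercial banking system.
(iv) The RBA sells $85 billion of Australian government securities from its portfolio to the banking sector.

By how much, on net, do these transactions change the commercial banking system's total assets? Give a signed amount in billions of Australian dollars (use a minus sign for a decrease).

+$39 billion

FX purchase $73 billion: just an asset swap on bank balance sheets → 0.
Discount-window repayment $12 billion: bank balance sheets shrink → −$12B.
Asset purchase (from non-banks) $51 billion: bank balance sheets expand → +$51B.
OMO sale (to banks) $85 billion: just an asset swap on bank balance sheets → 0.
Net: 0 − 12 + 51 + 0 = +$39 billion.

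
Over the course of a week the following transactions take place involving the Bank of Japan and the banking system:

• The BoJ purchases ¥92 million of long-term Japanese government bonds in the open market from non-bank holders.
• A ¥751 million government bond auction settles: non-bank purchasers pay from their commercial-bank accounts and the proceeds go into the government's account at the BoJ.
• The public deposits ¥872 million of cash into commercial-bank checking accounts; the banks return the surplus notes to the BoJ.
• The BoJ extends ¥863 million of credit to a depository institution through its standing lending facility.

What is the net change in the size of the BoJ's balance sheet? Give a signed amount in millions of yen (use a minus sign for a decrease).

+¥955 million

BoJ balance sheet:
  Assets:      Securities +¥92M, Loans to banks +¥863M
  Liabilities: Bank reserves +¥1076M, Currency in circulation −¥872M, Government deposits +¥751M
Change in total BoJ assets = +¥955 million.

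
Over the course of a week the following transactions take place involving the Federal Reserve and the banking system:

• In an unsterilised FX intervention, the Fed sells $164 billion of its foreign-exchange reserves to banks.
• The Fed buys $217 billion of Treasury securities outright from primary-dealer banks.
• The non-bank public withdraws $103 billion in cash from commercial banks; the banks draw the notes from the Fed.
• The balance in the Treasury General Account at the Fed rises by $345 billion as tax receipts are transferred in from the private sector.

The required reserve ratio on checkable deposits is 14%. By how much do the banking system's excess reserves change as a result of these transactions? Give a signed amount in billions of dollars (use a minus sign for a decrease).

-$332.28 billion

FX sale $164 billion: reserves −$164B, deposits 0.
OMO purchase (from banks) $217 billion: reserves +$217B, deposits 0.
Currency withdrawal $103 billion: reserves −$103B, deposits −$103B.
Government account inflow $345 billion: reserves −$345B, deposits −$345B.
Totals: Δreserves = −$395B, Δdeposits = −$448B.
Δrequired reserves = 14% × −$448B = −$62.72B.
Δexcess reserves = Δreserves − Δrequired = −$395B − (−$62.72B) = -$332.28 billion.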